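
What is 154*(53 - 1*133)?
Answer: -12320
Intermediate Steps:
154*(53 - 1*133) = 154*(53 - 133) = 154*(-80) = -12320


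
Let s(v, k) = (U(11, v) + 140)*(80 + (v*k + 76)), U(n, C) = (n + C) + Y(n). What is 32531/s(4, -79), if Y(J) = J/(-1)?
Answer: -32531/23040 ≈ -1.4119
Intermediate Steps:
Y(J) = -J (Y(J) = J*(-1) = -J)
U(n, C) = C (U(n, C) = (n + C) - n = (C + n) - n = C)
s(v, k) = (140 + v)*(156 + k*v) (s(v, k) = (v + 140)*(80 + (v*k + 76)) = (140 + v)*(80 + (k*v + 76)) = (140 + v)*(80 + (76 + k*v)) = (140 + v)*(156 + k*v))
32531/s(4, -79) = 32531/(21840 + 156*4 - 79*4² + 140*(-79)*4) = 32531/(21840 + 624 - 79*16 - 44240) = 32531/(21840 + 624 - 1264 - 44240) = 32531/(-23040) = 32531*(-1/23040) = -32531/23040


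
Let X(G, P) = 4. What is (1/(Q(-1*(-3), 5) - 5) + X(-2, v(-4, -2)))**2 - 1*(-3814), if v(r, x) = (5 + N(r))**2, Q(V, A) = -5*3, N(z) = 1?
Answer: 1531841/400 ≈ 3829.6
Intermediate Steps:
Q(V, A) = -15
v(r, x) = 36 (v(r, x) = (5 + 1)**2 = 6**2 = 36)
(1/(Q(-1*(-3), 5) - 5) + X(-2, v(-4, -2)))**2 - 1*(-3814) = (1/(-15 - 5) + 4)**2 - 1*(-3814) = (1/(-20) + 4)**2 + 3814 = (-1/20 + 4)**2 + 3814 = (79/20)**2 + 3814 = 6241/400 + 3814 = 1531841/400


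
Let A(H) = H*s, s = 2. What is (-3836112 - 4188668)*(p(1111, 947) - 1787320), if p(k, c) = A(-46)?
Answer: 14343588069360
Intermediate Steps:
A(H) = 2*H (A(H) = H*2 = 2*H)
p(k, c) = -92 (p(k, c) = 2*(-46) = -92)
(-3836112 - 4188668)*(p(1111, 947) - 1787320) = (-3836112 - 4188668)*(-92 - 1787320) = -8024780*(-1787412) = 14343588069360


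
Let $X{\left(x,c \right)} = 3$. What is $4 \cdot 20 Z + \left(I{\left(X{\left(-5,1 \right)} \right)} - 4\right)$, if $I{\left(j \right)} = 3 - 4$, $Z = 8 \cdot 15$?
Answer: $9595$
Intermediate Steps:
$Z = 120$
$I{\left(j \right)} = -1$ ($I{\left(j \right)} = 3 - 4 = -1$)
$4 \cdot 20 Z + \left(I{\left(X{\left(-5,1 \right)} \right)} - 4\right) = 4 \cdot 20 \cdot 120 - 5 = 80 \cdot 120 - 5 = 9600 - 5 = 9595$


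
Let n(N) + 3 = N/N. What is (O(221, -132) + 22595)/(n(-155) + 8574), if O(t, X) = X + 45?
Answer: 5627/2143 ≈ 2.6258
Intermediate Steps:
n(N) = -2 (n(N) = -3 + N/N = -3 + 1 = -2)
O(t, X) = 45 + X
(O(221, -132) + 22595)/(n(-155) + 8574) = ((45 - 132) + 22595)/(-2 + 8574) = (-87 + 22595)/8572 = 22508*(1/8572) = 5627/2143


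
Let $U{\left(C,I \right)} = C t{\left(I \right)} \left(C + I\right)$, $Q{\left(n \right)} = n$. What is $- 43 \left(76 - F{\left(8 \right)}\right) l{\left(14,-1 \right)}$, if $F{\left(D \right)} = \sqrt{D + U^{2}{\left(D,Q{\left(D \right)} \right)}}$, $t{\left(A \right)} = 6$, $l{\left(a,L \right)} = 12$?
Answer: $-39216 + 1032 \sqrt{147458} \approx 3.5707 \cdot 10^{5}$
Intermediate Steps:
$U{\left(C,I \right)} = C \left(6 C + 6 I\right)$ ($U{\left(C,I \right)} = C 6 \left(C + I\right) = C \left(6 C + 6 I\right)$)
$F{\left(D \right)} = \sqrt{D + 144 D^{4}}$ ($F{\left(D \right)} = \sqrt{D + \left(6 D \left(D + D\right)\right)^{2}} = \sqrt{D + \left(6 D 2 D\right)^{2}} = \sqrt{D + \left(12 D^{2}\right)^{2}} = \sqrt{D + 144 D^{4}}$)
$- 43 \left(76 - F{\left(8 \right)}\right) l{\left(14,-1 \right)} = - 43 \left(76 - \sqrt{8 + 144 \cdot 8^{4}}\right) 12 = - 43 \left(76 - \sqrt{8 + 144 \cdot 4096}\right) 12 = - 43 \left(76 - \sqrt{8 + 589824}\right) 12 = - 43 \left(76 - \sqrt{589832}\right) 12 = - 43 \left(76 - 2 \sqrt{147458}\right) 12 = \left(-3268 + 86 \sqrt{147458}\right) 12 = -39216 + 1032 \sqrt{147458}$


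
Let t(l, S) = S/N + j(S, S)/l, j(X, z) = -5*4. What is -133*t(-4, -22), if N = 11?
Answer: -399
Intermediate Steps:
j(X, z) = -20
t(l, S) = -20/l + S/11 (t(l, S) = S/11 - 20/l = -20/l + S/11)
-133*t(-4, -22) = -133*(-20/(-4) + (1/11)*(-22)) = -133*(-20*(-¼) - 2) = -133*(5 - 2) = -133*3 = -399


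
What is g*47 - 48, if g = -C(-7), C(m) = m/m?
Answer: -95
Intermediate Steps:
C(m) = 1
g = -1 (g = -1*1 = -1)
g*47 - 48 = -1*47 - 48 = -47 - 48 = -95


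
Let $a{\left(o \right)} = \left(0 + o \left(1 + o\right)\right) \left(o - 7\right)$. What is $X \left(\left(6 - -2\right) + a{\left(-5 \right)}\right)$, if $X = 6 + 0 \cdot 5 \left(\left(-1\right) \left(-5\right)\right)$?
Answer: $-1392$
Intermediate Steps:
$a{\left(o \right)} = o \left(1 + o\right) \left(-7 + o\right)$
$X = 6$ ($X = 6 + 0 \cdot 5 \cdot 5 = 6 + 0 \cdot 25 = 6 + 0 = 6$)
$X \left(\left(6 - -2\right) + a{\left(-5 \right)}\right) = 6 \left(\left(6 - -2\right) - 5 \left(-7 + \left(-5\right)^{2} - -30\right)\right) = 6 \left(\left(6 + 2\right) - 5 \left(-7 + 25 + 30\right)\right) = 6 \left(8 - 240\right) = 6 \left(-232\right) = -1392$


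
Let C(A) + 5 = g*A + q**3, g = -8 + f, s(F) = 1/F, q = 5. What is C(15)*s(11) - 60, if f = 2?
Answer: -630/11 ≈ -57.273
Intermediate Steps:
g = -6 (g = -8 + 2 = -6)
C(A) = 120 - 6*A (C(A) = -5 + (-6*A + 5**3) = -5 + (-6*A + 125) = -5 + (125 - 6*A) = 120 - 6*A)
C(15)*s(11) - 60 = (120 - 6*15)/11 - 60 = (120 - 90)*(1/11) - 60 = 30*(1/11) - 60 = 30/11 - 60 = -630/11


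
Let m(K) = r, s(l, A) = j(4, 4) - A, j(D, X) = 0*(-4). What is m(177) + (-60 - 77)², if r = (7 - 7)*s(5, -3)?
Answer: 18769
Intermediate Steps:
j(D, X) = 0
s(l, A) = -A (s(l, A) = 0 - A = -A)
r = 0 (r = (7 - 7)*(-1*(-3)) = 0*3 = 0)
m(K) = 0
m(177) + (-60 - 77)² = 0 + (-60 - 77)² = 0 + (-137)² = 0 + 18769 = 18769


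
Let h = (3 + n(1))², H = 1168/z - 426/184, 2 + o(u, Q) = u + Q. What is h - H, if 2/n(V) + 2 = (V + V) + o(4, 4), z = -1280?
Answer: 237451/16560 ≈ 14.339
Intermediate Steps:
o(u, Q) = -2 + Q + u (o(u, Q) = -2 + (u + Q) = -2 + (Q + u) = -2 + Q + u)
H = -5939/1840 (H = 1168/(-1280) - 426/184 = 1168*(-1/1280) - 426*1/184 = -73/80 - 213/92 = -5939/1840 ≈ -3.2277)
n(V) = 2/(4 + 2*V) (n(V) = 2/(-2 + ((V + V) + (-2 + 4 + 4))) = 2/(-2 + (2*V + 6)) = 2/(-2 + (6 + 2*V)) = 2/(4 + 2*V))
h = 100/9 (h = (3 + 1/(2 + 1))² = (3 + 1/3)² = (3 + ⅓)² = (10/3)² = 100/9 ≈ 11.111)
h - H = 100/9 - 1*(-5939/1840) = 100/9 + 5939/1840 = 237451/16560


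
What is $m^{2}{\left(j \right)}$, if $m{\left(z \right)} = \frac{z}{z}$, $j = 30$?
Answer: $1$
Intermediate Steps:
$m{\left(z \right)} = 1$
$m^{2}{\left(j \right)} = 1^{2} = 1$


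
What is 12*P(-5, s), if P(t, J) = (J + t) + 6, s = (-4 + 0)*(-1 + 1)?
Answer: 12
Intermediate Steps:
s = 0 (s = -4*0 = 0)
P(t, J) = 6 + J + t
12*P(-5, s) = 12*(6 + 0 - 5) = 12*1 = 12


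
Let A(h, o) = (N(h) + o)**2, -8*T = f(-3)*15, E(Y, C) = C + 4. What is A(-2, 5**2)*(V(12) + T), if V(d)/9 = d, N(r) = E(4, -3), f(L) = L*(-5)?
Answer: 107991/2 ≈ 53996.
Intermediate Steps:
f(L) = -5*L
E(Y, C) = 4 + C
N(r) = 1 (N(r) = 4 - 3 = 1)
T = -225/8 (T = -(-5*(-3))*15/8 = -15*15/8 = -1/8*225 = -225/8 ≈ -28.125)
V(d) = 9*d
A(h, o) = (1 + o)**2
A(-2, 5**2)*(V(12) + T) = (1 + 5**2)**2*(9*12 - 225/8) = (1 + 25)**2*(108 - 225/8) = 26**2*(639/8) = 676*(639/8) = 107991/2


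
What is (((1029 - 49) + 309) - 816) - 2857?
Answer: -2384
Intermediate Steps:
(((1029 - 49) + 309) - 816) - 2857 = ((980 + 309) - 816) - 2857 = (1289 - 816) - 2857 = 473 - 2857 = -2384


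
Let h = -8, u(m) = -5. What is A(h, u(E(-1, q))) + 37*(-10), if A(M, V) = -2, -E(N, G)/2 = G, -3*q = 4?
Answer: -372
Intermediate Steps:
q = -4/3 (q = -⅓*4 = -4/3 ≈ -1.3333)
E(N, G) = -2*G
A(h, u(E(-1, q))) + 37*(-10) = -2 + 37*(-10) = -2 - 370 = -372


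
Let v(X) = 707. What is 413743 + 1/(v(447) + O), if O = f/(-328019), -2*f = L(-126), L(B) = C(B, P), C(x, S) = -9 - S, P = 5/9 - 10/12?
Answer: 3454232510208917/8348739431 ≈ 4.1374e+5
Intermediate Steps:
P = -5/18 (P = 5*(1/9) - 10*1/12 = 5/9 - 5/6 = -5/18 ≈ -0.27778)
L(B) = -157/18 (L(B) = -9 - 1*(-5/18) = -9 + 5/18 = -157/18)
f = 157/36 (f = -1/2*(-157/18) = 157/36 ≈ 4.3611)
O = -157/11808684 (O = (157/36)/(-328019) = (157/36)*(-1/328019) = -157/11808684 ≈ -1.3295e-5)
413743 + 1/(v(447) + O) = 413743 + 1/(707 - 157/11808684) = 413743 + 1/(8348739431/11808684) = 413743 + 11808684/8348739431 = 3454232510208917/8348739431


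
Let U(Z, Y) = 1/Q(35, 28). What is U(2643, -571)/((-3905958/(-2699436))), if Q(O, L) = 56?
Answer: 224953/18227804 ≈ 0.012341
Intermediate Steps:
U(Z, Y) = 1/56
U(2643, -571)/((-3905958/(-2699436))) = 1/(56*((-3905958/(-2699436)))) = 1/(56*((-3905958*(-1/2699436)))) = 1/(56*(650993/449906)) = (1/56)*(449906/650993) = 224953/18227804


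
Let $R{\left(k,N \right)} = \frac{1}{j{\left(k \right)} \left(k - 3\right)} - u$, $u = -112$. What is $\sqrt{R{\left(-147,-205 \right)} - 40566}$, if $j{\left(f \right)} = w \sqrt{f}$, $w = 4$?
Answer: $\frac{\sqrt{-7136085600 + 14 i \sqrt{3}}}{420} \approx 3.4173 \cdot 10^{-7} + 201.13 i$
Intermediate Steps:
$j{\left(f \right)} = 4 \sqrt{f}$
$R{\left(k,N \right)} = 112 + \frac{1}{4 \sqrt{k} \left(-3 + k\right)}$ ($R{\left(k,N \right)} = \frac{1}{4 \sqrt{k} \left(k - 3\right)} - -112 = \frac{1}{4 \sqrt{k} \left(-3 + k\right)} + 112 = 112 + \frac{1}{4 \sqrt{k} \left(-3 + k\right)}$)
$\sqrt{R{\left(-147,-205 \right)} - 40566} = \sqrt{\frac{1 - 1344 \sqrt{-147} + 448 \left(-147\right)^{\frac{3}{2}}}{4 \cdot 7 i \sqrt{3} \left(-3 - 147\right)} - 40566} = \sqrt{\frac{- \frac{i \sqrt{3}}{21} \left(1 - 1344 \cdot 7 i \sqrt{3} + 448 \left(- 1029 i \sqrt{3}\right)\right)}{4 \left(-150\right)} - 40566} = \sqrt{\frac{1}{4} \left(- \frac{i \sqrt{3}}{21}\right) \left(- \frac{1}{150}\right) \left(1 - 9408 i \sqrt{3} - 460992 i \sqrt{3}\right) - 40566} = \sqrt{\frac{1}{4} \left(- \frac{i \sqrt{3}}{21}\right) \left(- \frac{1}{150}\right) \left(1 - 470400 i \sqrt{3}\right) - 40566} = \sqrt{\frac{i \sqrt{3} \left(1 - 470400 i \sqrt{3}\right)}{12600} - 40566} = \sqrt{-40566 + \frac{i \sqrt{3} \left(1 - 470400 i \sqrt{3}\right)}{12600}}$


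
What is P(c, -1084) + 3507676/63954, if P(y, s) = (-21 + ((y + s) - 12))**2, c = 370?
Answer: 17845207631/31977 ≈ 5.5806e+5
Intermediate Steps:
P(y, s) = (-33 + s + y)**2 (P(y, s) = (-21 + ((s + y) - 12))**2 = (-21 + (-12 + s + y))**2 = (-33 + s + y)**2)
P(c, -1084) + 3507676/63954 = (-33 - 1084 + 370)**2 + 3507676/63954 = (-747)**2 + 3507676*(1/63954) = 558009 + 1753838/31977 = 17845207631/31977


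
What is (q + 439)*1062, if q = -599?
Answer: -169920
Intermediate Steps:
(q + 439)*1062 = (-599 + 439)*1062 = -160*1062 = -169920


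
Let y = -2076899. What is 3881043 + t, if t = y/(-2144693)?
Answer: 8323647831698/2144693 ≈ 3.8810e+6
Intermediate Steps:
t = 2076899/2144693 (t = -2076899/(-2144693) = -2076899*(-1/2144693) = 2076899/2144693 ≈ 0.96839)
3881043 + t = 3881043 + 2076899/2144693 = 8323647831698/2144693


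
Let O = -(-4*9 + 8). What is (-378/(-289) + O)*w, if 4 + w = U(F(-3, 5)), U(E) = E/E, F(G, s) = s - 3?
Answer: -25410/289 ≈ -87.924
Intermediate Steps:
F(G, s) = -3 + s
U(E) = 1
w = -3 (w = -4 + 1 = -3)
O = 28 (O = -(-36 + 8) = -1*(-28) = 28)
(-378/(-289) + O)*w = (-378/(-289) + 28)*(-3) = (-378*(-1/289) + 28)*(-3) = (378/289 + 28)*(-3) = (8470/289)*(-3) = -25410/289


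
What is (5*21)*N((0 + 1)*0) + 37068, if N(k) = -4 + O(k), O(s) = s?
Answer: 36648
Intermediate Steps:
N(k) = -4 + k
(5*21)*N((0 + 1)*0) + 37068 = (5*21)*(-4 + (0 + 1)*0) + 37068 = 105*(-4 + 1*0) + 37068 = 105*(-4 + 0) + 37068 = 105*(-4) + 37068 = -420 + 37068 = 36648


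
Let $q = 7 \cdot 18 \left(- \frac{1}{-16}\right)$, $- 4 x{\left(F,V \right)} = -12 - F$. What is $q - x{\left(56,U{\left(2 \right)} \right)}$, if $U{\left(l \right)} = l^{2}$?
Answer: $- \frac{73}{8} \approx -9.125$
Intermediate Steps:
$x{\left(F,V \right)} = 3 + \frac{F}{4}$ ($x{\left(F,V \right)} = - \frac{-12 - F}{4} = 3 + \frac{F}{4}$)
$q = \frac{63}{8}$ ($q = 126 \left(\left(-1\right) \left(- \frac{1}{16}\right)\right) = 126 \cdot \frac{1}{16} = \frac{63}{8} \approx 7.875$)
$q - x{\left(56,U{\left(2 \right)} \right)} = \frac{63}{8} - \left(3 + \frac{1}{4} \cdot 56\right) = \frac{63}{8} - \left(3 + 14\right) = \frac{63}{8} - 17 = - \frac{73}{8}$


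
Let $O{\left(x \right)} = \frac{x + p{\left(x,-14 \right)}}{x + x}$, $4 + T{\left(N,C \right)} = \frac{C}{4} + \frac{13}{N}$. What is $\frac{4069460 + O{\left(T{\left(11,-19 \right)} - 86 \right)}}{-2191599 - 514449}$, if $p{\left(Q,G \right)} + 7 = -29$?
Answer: $- \frac{33507939341}{22281599232} \approx -1.5038$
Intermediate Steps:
$T{\left(N,C \right)} = -4 + \frac{13}{N} + \frac{C}{4}$ ($T{\left(N,C \right)} = -4 + \left(\frac{C}{4} + \frac{13}{N}\right) = -4 + \left(\frac{13}{N} + \frac{C}{4}\right) = -4 + \frac{13}{N} + \frac{C}{4}$)
$p{\left(Q,G \right)} = -36$ ($p{\left(Q,G \right)} = -7 - 29 = -36$)
$O{\left(x \right)} = \frac{-36 + x}{2 x}$ ($O{\left(x \right)} = \frac{x - 36}{x + x} = \frac{-36 + x}{2 x}$)
$\frac{4069460 + O{\left(T{\left(11,-19 \right)} - 86 \right)}}{-2191599 - 514449} = \frac{4069460 + \frac{-36 + \left(\left(-4 + \frac{13}{11} + \frac{1}{4} \left(-19\right)\right) - 86\right)}{2 \left(\left(-4 + \frac{13}{11} + \frac{1}{4} \left(-19\right)\right) - 86\right)}}{-2191599 - 514449} = \frac{4069460 + \frac{-36 - \frac{4117}{44}}{2 \left(\left(-4 + 13 \cdot \frac{1}{11} - \frac{19}{4}\right) - 86\right)}}{-2706048} = \left(4069460 + \frac{-36 - \frac{4117}{44}}{2 \left(\left(-4 + \frac{13}{11} - \frac{19}{4}\right) - 86\right)}\right) \left(- \frac{1}{2706048}\right) = \left(4069460 + \frac{-36 - \frac{4117}{44}}{2 \left(- \frac{333}{44} - 86\right)}\right) \left(- \frac{1}{2706048}\right) = \left(4069460 + \frac{-36 - \frac{4117}{44}}{2 \left(- \frac{4117}{44}\right)}\right) \left(- \frac{1}{2706048}\right) = \left(4069460 + \frac{1}{2} \left(- \frac{44}{4117}\right) \left(- \frac{5701}{44}\right)\right) \left(- \frac{1}{2706048}\right) = \left(4069460 + \frac{5701}{8234}\right) \left(- \frac{1}{2706048}\right) = \frac{33507939341}{8234} \left(- \frac{1}{2706048}\right) = - \frac{33507939341}{22281599232}$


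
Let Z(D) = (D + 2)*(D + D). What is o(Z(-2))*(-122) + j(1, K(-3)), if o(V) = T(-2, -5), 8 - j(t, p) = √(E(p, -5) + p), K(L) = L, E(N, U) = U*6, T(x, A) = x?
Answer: 252 - I*√33 ≈ 252.0 - 5.7446*I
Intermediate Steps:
E(N, U) = 6*U
j(t, p) = 8 - √(-30 + p) (j(t, p) = 8 - √(6*(-5) + p) = 8 - √(-30 + p))
Z(D) = 2*D*(2 + D) (Z(D) = (2 + D)*(2*D) = 2*D*(2 + D))
o(V) = -2
o(Z(-2))*(-122) + j(1, K(-3)) = -2*(-122) + (8 - √(-30 - 3)) = 244 + (8 - √(-33)) = 244 + (8 - I*√33) = 252 - I*√33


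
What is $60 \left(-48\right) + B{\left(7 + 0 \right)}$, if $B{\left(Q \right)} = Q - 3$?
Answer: $-2876$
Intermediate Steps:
$B{\left(Q \right)} = -3 + Q$
$60 \left(-48\right) + B{\left(7 + 0 \right)} = 60 \left(-48\right) + \left(-3 + \left(7 + 0\right)\right) = -2880 + \left(-3 + 7\right) = -2880 + 4 = -2876$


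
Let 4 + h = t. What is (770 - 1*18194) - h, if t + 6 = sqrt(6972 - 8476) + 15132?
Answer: -32546 - 4*I*sqrt(94) ≈ -32546.0 - 38.781*I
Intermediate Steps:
t = 15126 + 4*I*sqrt(94) (t = -6 + (sqrt(6972 - 8476) + 15132) = -6 + (sqrt(-1504) + 15132) = -6 + (4*I*sqrt(94) + 15132) = -6 + (15132 + 4*I*sqrt(94)) = 15126 + 4*I*sqrt(94) ≈ 15126.0 + 38.781*I)
h = 15122 + 4*I*sqrt(94) (h = -4 + (15126 + 4*I*sqrt(94)) = 15122 + 4*I*sqrt(94) ≈ 15122.0 + 38.781*I)
(770 - 1*18194) - h = (770 - 1*18194) - (15122 + 4*I*sqrt(94)) = (770 - 18194) + (-15122 - 4*I*sqrt(94)) = -17424 + (-15122 - 4*I*sqrt(94)) = -32546 - 4*I*sqrt(94)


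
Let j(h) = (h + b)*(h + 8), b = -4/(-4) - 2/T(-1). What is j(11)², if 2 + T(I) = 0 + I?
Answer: 521284/9 ≈ 57920.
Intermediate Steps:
T(I) = -2 + I (T(I) = -2 + (0 + I) = -2 + I)
b = 5/3 (b = -4/(-4) - 2/(-2 - 1) = -4*(-¼) - 2/(-3) = 1 - 2*(-⅓) = 1 + ⅔ = 5/3 ≈ 1.6667)
j(h) = (8 + h)*(5/3 + h) (j(h) = (h + 5/3)*(h + 8) = (5/3 + h)*(8 + h) = (8 + h)*(5/3 + h))
j(11)² = (40/3 + 11² + (29/3)*11)² = (40/3 + 121 + 319/3)² = (722/3)² = 521284/9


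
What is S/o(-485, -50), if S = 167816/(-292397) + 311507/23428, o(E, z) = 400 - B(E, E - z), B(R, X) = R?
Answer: 87152119031/6062495070660 ≈ 0.014376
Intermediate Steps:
o(E, z) = 400 - E
S = 87152119031/6850276916 (S = 167816*(-1/292397) + 311507*(1/23428) = -167816/292397 + 311507/23428 = 87152119031/6850276916 ≈ 12.722)
S/o(-485, -50) = 87152119031/(6850276916*(400 - 1*(-485))) = 87152119031/(6850276916*(400 + 485)) = (87152119031/6850276916)/885 = (87152119031/6850276916)*(1/885) = 87152119031/6062495070660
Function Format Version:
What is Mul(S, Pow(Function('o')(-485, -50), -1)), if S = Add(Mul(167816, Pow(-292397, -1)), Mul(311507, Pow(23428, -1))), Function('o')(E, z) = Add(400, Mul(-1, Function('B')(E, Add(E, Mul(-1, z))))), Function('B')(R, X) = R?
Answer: Rational(87152119031, 6062495070660) ≈ 0.014376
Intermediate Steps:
Function('o')(E, z) = Add(400, Mul(-1, E))
S = Rational(87152119031, 6850276916) (S = Add(Mul(167816, Rational(-1, 292397)), Mul(311507, Rational(1, 23428))) = Add(Rational(-167816, 292397), Rational(311507, 23428)) = Rational(87152119031, 6850276916) ≈ 12.722)
Mul(S, Pow(Function('o')(-485, -50), -1)) = Mul(Rational(87152119031, 6850276916), Pow(Add(400, Mul(-1, -485)), -1)) = Mul(Rational(87152119031, 6850276916), Pow(Add(400, 485), -1)) = Mul(Rational(87152119031, 6850276916), Pow(885, -1)) = Mul(Rational(87152119031, 6850276916), Rational(1, 885)) = Rational(87152119031, 6062495070660)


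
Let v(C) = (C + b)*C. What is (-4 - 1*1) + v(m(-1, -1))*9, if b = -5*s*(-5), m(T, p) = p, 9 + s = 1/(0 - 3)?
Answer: 2104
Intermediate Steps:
s = -28/3 (s = -9 + 1/(0 - 3) = -9 + 1/(-3) = -9 - ⅓ = -28/3 ≈ -9.3333)
b = -700/3 (b = -5*(-28/3)*(-5) = (140/3)*(-5) = -700/3 ≈ -233.33)
v(C) = C*(-700/3 + C) (v(C) = (C - 700/3)*C = (-700/3 + C)*C = C*(-700/3 + C))
(-4 - 1*1) + v(m(-1, -1))*9 = (-4 - 1*1) + ((⅓)*(-1)*(-700 + 3*(-1)))*9 = (-4 - 1) + ((⅓)*(-1)*(-700 - 3))*9 = -5 + ((⅓)*(-1)*(-703))*9 = -5 + (703/3)*9 = -5 + 2109 = 2104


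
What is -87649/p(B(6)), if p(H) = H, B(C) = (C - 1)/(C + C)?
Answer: -1051788/5 ≈ -2.1036e+5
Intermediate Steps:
B(C) = (-1 + C)/(2*C) (B(C) = (-1 + C)/((2*C)) = (-1 + C)*(1/(2*C)) = (-1 + C)/(2*C))
-87649/p(B(6)) = -87649*12/(-1 + 6) = -87649/((½)*(⅙)*5) = -87649/5/12 = -87649*12/5 = -1051788/5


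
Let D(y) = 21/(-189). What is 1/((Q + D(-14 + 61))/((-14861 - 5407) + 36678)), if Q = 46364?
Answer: 29538/83455 ≈ 0.35394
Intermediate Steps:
D(y) = -1/9 (D(y) = 21*(-1/189) = -1/9)
1/((Q + D(-14 + 61))/((-14861 - 5407) + 36678)) = 1/((46364 - 1/9)/((-14861 - 5407) + 36678)) = 1/(417275/(9*(-20268 + 36678))) = 1/((417275/9)/16410) = 1/((417275/9)*(1/16410)) = 1/(83455/29538) = 29538/83455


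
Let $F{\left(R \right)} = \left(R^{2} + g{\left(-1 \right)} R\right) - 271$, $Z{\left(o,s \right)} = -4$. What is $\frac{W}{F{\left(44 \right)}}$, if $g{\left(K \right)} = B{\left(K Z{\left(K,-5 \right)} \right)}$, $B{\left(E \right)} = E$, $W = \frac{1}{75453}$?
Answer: $\frac{1}{138908973} \approx 7.199 \cdot 10^{-9}$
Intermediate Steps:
$W = \frac{1}{75453} \approx 1.3253 \cdot 10^{-5}$
$g{\left(K \right)} = - 4 K$ ($g{\left(K \right)} = K \left(-4\right) = - 4 K$)
$F{\left(R \right)} = -271 + R^{2} + 4 R$ ($F{\left(R \right)} = \left(R^{2} + \left(-4\right) \left(-1\right) R\right) - 271 = \left(R^{2} + 4 R\right) - 271 = -271 + R^{2} + 4 R$)
$\frac{W}{F{\left(44 \right)}} = \frac{1}{75453 \left(-271 + 44^{2} + 4 \cdot 44\right)} = \frac{1}{75453 \left(-271 + 1936 + 176\right)} = \frac{1}{75453 \cdot 1841} = \frac{1}{75453} \cdot \frac{1}{1841} = \frac{1}{138908973}$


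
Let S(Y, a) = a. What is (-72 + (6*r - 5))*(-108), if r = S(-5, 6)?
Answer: 4428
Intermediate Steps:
r = 6
(-72 + (6*r - 5))*(-108) = (-72 + (6*6 - 5))*(-108) = (-72 + (36 - 5))*(-108) = (-72 + 31)*(-108) = -41*(-108) = 4428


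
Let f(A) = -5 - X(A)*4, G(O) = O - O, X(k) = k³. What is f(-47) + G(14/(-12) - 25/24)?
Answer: 415287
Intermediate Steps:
G(O) = 0
f(A) = -5 - 4*A³ (f(A) = -5 - A³*4 = -5 - 4*A³)
f(-47) + G(14/(-12) - 25/24) = (-5 - 4*(-47)³) + 0 = (-5 - 4*(-103823)) + 0 = (-5 + 415292) + 0 = 415287 + 0 = 415287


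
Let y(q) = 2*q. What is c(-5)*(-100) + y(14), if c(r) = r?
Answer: 528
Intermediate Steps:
c(-5)*(-100) + y(14) = -5*(-100) + 2*14 = 500 + 28 = 528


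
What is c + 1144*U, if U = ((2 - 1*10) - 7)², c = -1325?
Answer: 256075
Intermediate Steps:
U = 225 (U = ((2 - 10) - 7)² = (-8 - 7)² = (-15)² = 225)
c + 1144*U = -1325 + 1144*225 = -1325 + 257400 = 256075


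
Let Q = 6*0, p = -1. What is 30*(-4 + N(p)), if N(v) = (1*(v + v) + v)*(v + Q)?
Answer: -30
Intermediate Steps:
Q = 0
N(v) = 3*v**2 (N(v) = (1*(v + v) + v)*(v + 0) = (1*(2*v) + v)*v = (2*v + v)*v = (3*v)*v = 3*v**2)
30*(-4 + N(p)) = 30*(-4 + 3*(-1)**2) = 30*(-4 + 3*1) = 30*(-4 + 3) = 30*(-1) = -30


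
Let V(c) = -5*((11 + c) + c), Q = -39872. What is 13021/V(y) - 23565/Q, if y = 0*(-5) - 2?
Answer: -74049791/199360 ≈ -371.44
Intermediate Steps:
y = -2 (y = 0 - 2 = -2)
V(c) = -55 - 10*c (V(c) = -5*(11 + 2*c) = -55 - 10*c)
13021/V(y) - 23565/Q = 13021/(-55 - 10*(-2)) - 23565/(-39872) = 13021/(-55 + 20) - 23565*(-1/39872) = 13021/(-35) + 23565/39872 = 13021*(-1/35) + 23565/39872 = -13021/35 + 23565/39872 = -74049791/199360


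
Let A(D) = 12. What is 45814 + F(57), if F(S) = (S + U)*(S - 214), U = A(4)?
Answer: 34981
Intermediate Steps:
U = 12
F(S) = (-214 + S)*(12 + S) (F(S) = (S + 12)*(S - 214) = (12 + S)*(-214 + S) = (-214 + S)*(12 + S))
45814 + F(57) = 45814 + (-2568 + 57**2 - 202*57) = 45814 + (-2568 + 3249 - 11514) = 45814 - 10833 = 34981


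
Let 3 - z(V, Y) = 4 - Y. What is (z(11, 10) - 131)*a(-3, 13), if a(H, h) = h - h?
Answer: 0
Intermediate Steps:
a(H, h) = 0
z(V, Y) = -1 + Y (z(V, Y) = 3 - (4 - Y) = 3 + (-4 + Y) = -1 + Y)
(z(11, 10) - 131)*a(-3, 13) = ((-1 + 10) - 131)*0 = (9 - 131)*0 = -122*0 = 0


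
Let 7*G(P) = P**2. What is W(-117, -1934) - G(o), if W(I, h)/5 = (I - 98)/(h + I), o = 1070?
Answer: -335454625/2051 ≈ -1.6356e+5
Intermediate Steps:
G(P) = P**2/7
W(I, h) = 5*(-98 + I)/(I + h) (W(I, h) = 5*((I - 98)/(h + I)) = 5*((-98 + I)/(I + h)) = 5*(-98 + I)/(I + h))
W(-117, -1934) - G(o) = 5*(-98 - 117)/(-117 - 1934) - 1070**2/7 = 5*(-215)/(-2051) - 1144900/7 = 5*(-1/2051)*(-215) - 1*1144900/7 = 1075/2051 - 1144900/7 = -335454625/2051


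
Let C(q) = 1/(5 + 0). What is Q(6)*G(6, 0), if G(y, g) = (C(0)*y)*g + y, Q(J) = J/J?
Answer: 6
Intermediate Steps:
Q(J) = 1
C(q) = 1/5
G(y, g) = y + g*y/5 (G(y, g) = (y/5)*g + y = g*y/5 + y = y + g*y/5)
Q(6)*G(6, 0) = 1*((1/5)*6*(5 + 0)) = 1*((1/5)*6*5) = 1*6 = 6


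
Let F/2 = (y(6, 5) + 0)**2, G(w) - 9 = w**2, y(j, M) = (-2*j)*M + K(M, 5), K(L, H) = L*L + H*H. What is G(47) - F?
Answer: 2018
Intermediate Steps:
K(L, H) = H**2 + L**2 (K(L, H) = L**2 + H**2 = H**2 + L**2)
y(j, M) = 25 + M**2 - 2*M*j (y(j, M) = (-2*j)*M + (5**2 + M**2) = -2*M*j + (25 + M**2) = 25 + M**2 - 2*M*j)
G(w) = 9 + w**2
F = 200 (F = 2*((25 + 5**2 - 2*5*6) + 0)**2 = 2*((25 + 25 - 60) + 0)**2 = 2*(-10 + 0)**2 = 2*(-10)**2 = 2*100 = 200)
G(47) - F = (9 + 47**2) - 1*200 = (9 + 2209) - 200 = 2218 - 200 = 2018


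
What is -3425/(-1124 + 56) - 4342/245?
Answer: -3798131/261660 ≈ -14.516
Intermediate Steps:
-3425/(-1124 + 56) - 4342/245 = -3425/(-1068) - 4342*1/245 = -3425*(-1/1068) - 4342/245 = 3425/1068 - 4342/245 = -3798131/261660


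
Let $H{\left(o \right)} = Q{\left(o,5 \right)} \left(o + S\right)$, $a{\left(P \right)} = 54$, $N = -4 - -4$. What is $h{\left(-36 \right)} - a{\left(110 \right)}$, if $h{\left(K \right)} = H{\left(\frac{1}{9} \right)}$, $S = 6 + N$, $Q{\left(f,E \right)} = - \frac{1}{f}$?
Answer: $-109$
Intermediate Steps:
$N = 0$ ($N = -4 + 4 = 0$)
$S = 6$ ($S = 6 + 0 = 6$)
$H{\left(o \right)} = - \frac{6 + o}{o}$ ($H{\left(o \right)} = - \frac{1}{o} \left(o + 6\right) = - \frac{1}{o} \left(6 + o\right) = - \frac{6 + o}{o}$)
$h{\left(K \right)} = -55$ ($h{\left(K \right)} = \frac{-6 - \frac{1}{9}}{\frac{1}{9}} = \frac{1}{\frac{1}{9}} \left(-6 - \frac{1}{9}\right) = 9 \left(-6 - \frac{1}{9}\right) = 9 \left(- \frac{55}{9}\right) = -55$)
$h{\left(-36 \right)} - a{\left(110 \right)} = -55 - 54 = -109$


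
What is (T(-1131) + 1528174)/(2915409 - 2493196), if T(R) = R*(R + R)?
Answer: 4086496/422213 ≈ 9.6788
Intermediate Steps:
T(R) = 2*R² (T(R) = R*(2*R) = 2*R²)
(T(-1131) + 1528174)/(2915409 - 2493196) = (2*(-1131)² + 1528174)/(2915409 - 2493196) = (2*1279161 + 1528174)/422213 = (2558322 + 1528174)*(1/422213) = 4086496*(1/422213) = 4086496/422213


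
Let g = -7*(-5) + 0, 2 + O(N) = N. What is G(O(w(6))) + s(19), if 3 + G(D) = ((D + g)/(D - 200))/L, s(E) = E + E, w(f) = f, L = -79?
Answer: 541979/15484 ≈ 35.003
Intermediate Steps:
O(N) = -2 + N
g = 35 (g = 35 + 0 = 35)
s(E) = 2*E
G(D) = -3 - (35 + D)/(79*(-200 + D)) (G(D) = -3 + ((D + 35)/(D - 200))/(-79) = -3 + ((35 + D)/(-200 + D))*(-1/79) = -3 - (35 + D)/(79*(-200 + D)))
G(O(w(6))) + s(19) = (47365 - 238*(-2 + 6))/(79*(-200 + (-2 + 6))) + 2*19 = (47365 - 238*4)/(79*(-200 + 4)) + 38 = (1/79)*(47365 - 952)/(-196) + 38 = (1/79)*(-1/196)*46413 + 38 = -46413/15484 + 38 = 541979/15484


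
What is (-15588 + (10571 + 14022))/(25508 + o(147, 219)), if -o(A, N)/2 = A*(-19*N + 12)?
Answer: 9005/1245314 ≈ 0.0072311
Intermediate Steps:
o(A, N) = -2*A*(12 - 19*N) (o(A, N) = -2*A*(-19*N + 12) = -2*A*(12 - 19*N))
(-15588 + (10571 + 14022))/(25508 + o(147, 219)) = (-15588 + (10571 + 14022))/(25508 + 2*147*(-12 + 19*219)) = (-15588 + 24593)/(25508 + 2*147*(-12 + 4161)) = 9005/(25508 + 2*147*4149) = 9005/(25508 + 1219806) = 9005/1245314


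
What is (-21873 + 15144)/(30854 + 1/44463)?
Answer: -299191527/1371861403 ≈ -0.21809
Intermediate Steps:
(-21873 + 15144)/(30854 + 1/44463) = -6729/(30854 + 1/44463) = -6729/1371861403/44463 = -6729*44463/1371861403 = -299191527/1371861403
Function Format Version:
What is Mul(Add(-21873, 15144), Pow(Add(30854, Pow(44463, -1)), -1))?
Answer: Rational(-299191527, 1371861403) ≈ -0.21809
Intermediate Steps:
Mul(Add(-21873, 15144), Pow(Add(30854, Pow(44463, -1)), -1)) = Mul(-6729, Pow(Add(30854, Rational(1, 44463)), -1)) = Mul(-6729, Pow(Rational(1371861403, 44463), -1)) = Mul(-6729, Rational(44463, 1371861403)) = Rational(-299191527, 1371861403)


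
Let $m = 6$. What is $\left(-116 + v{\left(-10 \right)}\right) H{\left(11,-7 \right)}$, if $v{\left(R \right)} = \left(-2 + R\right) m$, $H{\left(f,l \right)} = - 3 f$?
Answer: $6204$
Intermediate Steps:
$v{\left(R \right)} = -12 + 6 R$ ($v{\left(R \right)} = \left(-2 + R\right) 6 = -12 + 6 R$)
$\left(-116 + v{\left(-10 \right)}\right) H{\left(11,-7 \right)} = \left(-116 + \left(-12 + 6 \left(-10\right)\right)\right) \left(\left(-3\right) 11\right) = \left(-116 - 72\right) \left(-33\right) = \left(-188\right) \left(-33\right) = 6204$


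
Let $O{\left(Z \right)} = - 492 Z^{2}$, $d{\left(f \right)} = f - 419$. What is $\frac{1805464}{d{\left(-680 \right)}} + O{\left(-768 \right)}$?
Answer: $- \frac{318924360856}{1099} \approx -2.9019 \cdot 10^{8}$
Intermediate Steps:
$d{\left(f \right)} = -419 + f$
$\frac{1805464}{d{\left(-680 \right)}} + O{\left(-768 \right)} = \frac{1805464}{-419 - 680} - 492 \left(-768\right)^{2} = \frac{1805464}{-1099} - 290193408 = 1805464 \left(- \frac{1}{1099}\right) - 290193408 = - \frac{1805464}{1099} - 290193408 = - \frac{318924360856}{1099}$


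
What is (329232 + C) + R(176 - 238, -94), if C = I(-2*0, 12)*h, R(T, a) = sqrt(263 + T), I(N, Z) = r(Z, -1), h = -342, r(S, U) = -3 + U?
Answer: 330600 + sqrt(201) ≈ 3.3061e+5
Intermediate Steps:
I(N, Z) = -4 (I(N, Z) = -3 - 1 = -4)
C = 1368 (C = -4*(-342) = 1368)
(329232 + C) + R(176 - 238, -94) = (329232 + 1368) + sqrt(263 + (176 - 238)) = 330600 + sqrt(263 - 62) = 330600 + sqrt(201)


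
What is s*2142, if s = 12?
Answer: 25704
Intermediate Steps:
s*2142 = 12*2142 = 25704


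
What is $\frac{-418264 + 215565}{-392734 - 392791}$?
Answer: $\frac{202699}{785525} \approx 0.25804$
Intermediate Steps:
$\frac{-418264 + 215565}{-392734 - 392791} = - \frac{202699}{-785525} = \left(-202699\right) \left(- \frac{1}{785525}\right) = \frac{202699}{785525}$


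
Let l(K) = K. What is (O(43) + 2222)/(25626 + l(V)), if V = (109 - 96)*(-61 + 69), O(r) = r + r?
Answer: 1154/12865 ≈ 0.089701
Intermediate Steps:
O(r) = 2*r
V = 104 (V = 13*8 = 104)
(O(43) + 2222)/(25626 + l(V)) = (2*43 + 2222)/(25626 + 104) = (86 + 2222)/25730 = 2308*(1/25730) = 1154/12865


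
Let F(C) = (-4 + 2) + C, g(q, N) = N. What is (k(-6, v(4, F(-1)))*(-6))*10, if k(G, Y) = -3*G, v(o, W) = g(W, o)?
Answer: -1080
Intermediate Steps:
F(C) = -2 + C
v(o, W) = o
(k(-6, v(4, F(-1)))*(-6))*10 = (-3*(-6)*(-6))*10 = (18*(-6))*10 = -108*10 = -1080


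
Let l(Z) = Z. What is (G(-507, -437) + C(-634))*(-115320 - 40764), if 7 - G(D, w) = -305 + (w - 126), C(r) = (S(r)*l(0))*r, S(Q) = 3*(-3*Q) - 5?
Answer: -136573500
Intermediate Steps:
S(Q) = -5 - 9*Q (S(Q) = -9*Q - 5 = -5 - 9*Q)
C(r) = 0 (C(r) = ((-5 - 9*r)*0)*r = 0*r = 0)
G(D, w) = 438 - w (G(D, w) = 7 - (-305 + (w - 126)) = 7 - (-305 + (-126 + w)) = 7 - (-431 + w) = 7 + (431 - w) = 438 - w)
(G(-507, -437) + C(-634))*(-115320 - 40764) = ((438 - 1*(-437)) + 0)*(-115320 - 40764) = ((438 + 437) + 0)*(-156084) = (875 + 0)*(-156084) = 875*(-156084) = -136573500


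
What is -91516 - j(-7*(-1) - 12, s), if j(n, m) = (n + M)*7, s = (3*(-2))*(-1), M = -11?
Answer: -91404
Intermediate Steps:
s = 6 (s = -6*(-1) = 6)
j(n, m) = -77 + 7*n (j(n, m) = (n - 11)*7 = (-11 + n)*7 = -77 + 7*n)
-91516 - j(-7*(-1) - 12, s) = -91516 - (-77 + 7*(-7*(-1) - 12)) = -91516 - (-77 + 7*(7 - 12)) = -91516 - (-77 + 7*(-5)) = -91516 - (-77 - 35) = -91516 - 1*(-112) = -91516 + 112 = -91404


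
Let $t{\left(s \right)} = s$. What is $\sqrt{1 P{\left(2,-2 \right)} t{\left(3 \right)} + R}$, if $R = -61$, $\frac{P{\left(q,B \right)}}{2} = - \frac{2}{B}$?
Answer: $i \sqrt{55} \approx 7.4162 i$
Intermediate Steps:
$P{\left(q,B \right)} = - \frac{4}{B}$ ($P{\left(q,B \right)} = 2 \left(- \frac{2}{B}\right) = - \frac{4}{B}$)
$\sqrt{1 P{\left(2,-2 \right)} t{\left(3 \right)} + R} = \sqrt{1 \left(- \frac{4}{-2}\right) 3 - 61} = \sqrt{1 \left(\left(-4\right) \left(- \frac{1}{2}\right)\right) 3 - 61} = \sqrt{1 \cdot 2 \cdot 3 - 61} = \sqrt{2 \cdot 3 - 61} = \sqrt{6 - 61} = \sqrt{-55} = i \sqrt{55}$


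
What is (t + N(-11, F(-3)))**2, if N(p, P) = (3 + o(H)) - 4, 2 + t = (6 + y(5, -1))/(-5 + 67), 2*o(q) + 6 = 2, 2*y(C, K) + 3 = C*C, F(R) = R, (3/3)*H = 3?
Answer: 85849/3844 ≈ 22.333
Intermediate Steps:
H = 3
y(C, K) = -3/2 + C**2/2 (y(C, K) = -3/2 + (C*C)/2 = -3/2 + C**2/2)
o(q) = -2 (o(q) = -3 + (1/2)*2 = -3 + 1 = -2)
t = -107/62 (t = -2 + (6 + (-3/2 + (1/2)*5**2))/(-5 + 67) = -2 + (6 + (-3/2 + (1/2)*25))/62 = -2 + (6 + (-3/2 + 25/2))*(1/62) = -2 + (6 + 11)*(1/62) = -2 + 17*(1/62) = -2 + 17/62 = -107/62 ≈ -1.7258)
N(p, P) = -3 (N(p, P) = (3 - 2) - 4 = 1 - 4 = -3)
(t + N(-11, F(-3)))**2 = (-107/62 - 3)**2 = (-293/62)**2 = 85849/3844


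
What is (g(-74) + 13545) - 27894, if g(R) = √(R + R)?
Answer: -14349 + 2*I*√37 ≈ -14349.0 + 12.166*I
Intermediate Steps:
g(R) = √2*√R (g(R) = √(2*R) = √2*√R)
(g(-74) + 13545) - 27894 = (√2*√(-74) + 13545) - 27894 = (√2*(I*√74) + 13545) - 27894 = (2*I*√37 + 13545) - 27894 = (13545 + 2*I*√37) - 27894 = -14349 + 2*I*√37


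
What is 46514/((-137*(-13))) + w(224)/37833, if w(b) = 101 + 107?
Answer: 135394970/5183121 ≈ 26.122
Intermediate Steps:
w(b) = 208
46514/((-137*(-13))) + w(224)/37833 = 46514/((-137*(-13))) + 208/37833 = 46514/1781 + 208*(1/37833) = 46514*(1/1781) + 208/37833 = 3578/137 + 208/37833 = 135394970/5183121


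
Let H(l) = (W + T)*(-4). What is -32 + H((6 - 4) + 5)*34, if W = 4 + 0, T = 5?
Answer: -1256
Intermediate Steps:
W = 4
H(l) = -36 (H(l) = (4 + 5)*(-4) = 9*(-4) = -36)
-32 + H((6 - 4) + 5)*34 = -32 - 36*34 = -32 - 1224 = -1256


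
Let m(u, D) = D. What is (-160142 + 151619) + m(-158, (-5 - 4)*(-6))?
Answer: -8469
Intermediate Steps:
(-160142 + 151619) + m(-158, (-5 - 4)*(-6)) = (-160142 + 151619) + (-5 - 4)*(-6) = -8523 - 9*(-6) = -8523 + 54 = -8469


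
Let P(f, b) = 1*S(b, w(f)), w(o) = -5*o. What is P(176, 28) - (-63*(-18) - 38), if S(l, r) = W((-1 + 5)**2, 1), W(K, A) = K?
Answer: -1080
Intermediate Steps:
S(l, r) = 16 (S(l, r) = (-1 + 5)**2 = 4**2 = 16)
P(f, b) = 16 (P(f, b) = 1*16 = 16)
P(176, 28) - (-63*(-18) - 38) = 16 - (-63*(-18) - 38) = 16 - (1134 - 38) = 16 - 1*1096 = 16 - 1096 = -1080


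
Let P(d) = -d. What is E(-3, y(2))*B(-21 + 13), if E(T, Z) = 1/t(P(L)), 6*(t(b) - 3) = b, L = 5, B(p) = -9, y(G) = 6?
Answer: -54/13 ≈ -4.1538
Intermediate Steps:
t(b) = 3 + b/6
E(T, Z) = 6/13 (E(T, Z) = 1/(3 + (-1*5)/6) = 1/(3 + (⅙)*(-5)) = 1/(3 - ⅚) = 1/(13/6) = 6/13)
E(-3, y(2))*B(-21 + 13) = (6/13)*(-9) = -54/13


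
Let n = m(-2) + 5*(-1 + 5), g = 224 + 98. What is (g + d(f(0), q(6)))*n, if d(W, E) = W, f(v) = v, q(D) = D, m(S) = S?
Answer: 5796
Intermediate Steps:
g = 322
n = 18 (n = -2 + 5*(-1 + 5) = -2 + 5*4 = -2 + 20 = 18)
(g + d(f(0), q(6)))*n = (322 + 0)*18 = 322*18 = 5796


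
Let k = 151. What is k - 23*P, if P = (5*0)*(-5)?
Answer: 151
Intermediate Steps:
P = 0 (P = 0*(-5) = 0)
k - 23*P = 151 - 23*0 = 151 + 0 = 151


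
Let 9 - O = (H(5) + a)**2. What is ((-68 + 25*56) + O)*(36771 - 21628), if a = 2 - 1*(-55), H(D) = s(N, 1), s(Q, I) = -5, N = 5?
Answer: -20639909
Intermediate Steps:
H(D) = -5
a = 57 (a = 2 + 55 = 57)
O = -2695 (O = 9 - (-5 + 57)**2 = 9 - 1*52**2 = 9 - 1*2704 = 9 - 2704 = -2695)
((-68 + 25*56) + O)*(36771 - 21628) = ((-68 + 25*56) - 2695)*(36771 - 21628) = ((-68 + 1400) - 2695)*15143 = (1332 - 2695)*15143 = -1363*15143 = -20639909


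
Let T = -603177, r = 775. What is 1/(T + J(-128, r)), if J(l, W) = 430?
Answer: -1/602747 ≈ -1.6591e-6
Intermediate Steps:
1/(T + J(-128, r)) = 1/(-603177 + 430) = 1/(-602747) = -1/602747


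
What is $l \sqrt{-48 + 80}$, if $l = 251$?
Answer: $1004 \sqrt{2} \approx 1419.9$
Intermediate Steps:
$l \sqrt{-48 + 80} = 251 \sqrt{-48 + 80} = 251 \sqrt{32} = 251 \cdot 4 \sqrt{2} = 1004 \sqrt{2}$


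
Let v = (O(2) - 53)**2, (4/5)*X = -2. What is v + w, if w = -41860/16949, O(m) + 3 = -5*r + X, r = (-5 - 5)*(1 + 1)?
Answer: 116594221/67796 ≈ 1719.8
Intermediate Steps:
X = -5/2 (X = (5/4)*(-2) = -5/2 ≈ -2.5000)
r = -20 (r = -10*2 = -20)
O(m) = 189/2 (O(m) = -3 + (-5*(-20) - 5/2) = -3 + (100 - 5/2) = -3 + 195/2 = 189/2)
v = 6889/4 (v = (189/2 - 53)**2 = (83/2)**2 = 6889/4 ≈ 1722.3)
w = -41860/16949 (w = -41860*1/16949 = -41860/16949 ≈ -2.4698)
v + w = 6889/4 - 41860/16949 = 116594221/67796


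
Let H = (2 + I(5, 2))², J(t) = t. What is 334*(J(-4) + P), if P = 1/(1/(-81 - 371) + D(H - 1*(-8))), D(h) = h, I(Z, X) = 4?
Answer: -26418064/19887 ≈ -1328.4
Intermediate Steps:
H = 36 (H = (2 + 4)² = 6² = 36)
P = 452/19887 (P = 1/(1/(-81 - 371) + (36 - 1*(-8))) = 1/(1/(-452) + (36 + 8)) = 1/(-1/452 + 44) = 1/(19887/452) = 452/19887 ≈ 0.022728)
334*(J(-4) + P) = 334*(-4 + 452/19887) = 334*(-79096/19887) = -26418064/19887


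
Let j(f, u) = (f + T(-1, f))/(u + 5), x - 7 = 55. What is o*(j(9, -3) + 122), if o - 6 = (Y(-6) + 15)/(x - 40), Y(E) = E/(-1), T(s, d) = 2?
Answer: 39015/44 ≈ 886.70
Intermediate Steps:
x = 62 (x = 7 + 55 = 62)
j(f, u) = (2 + f)/(5 + u) (j(f, u) = (f + 2)/(u + 5) = (2 + f)/(5 + u))
Y(E) = -E (Y(E) = E*(-1) = -E)
o = 153/22 (o = 6 + (-1*(-6) + 15)/(62 - 40) = 6 + (6 + 15)/22 = 6 + 21*(1/22) = 6 + 21/22 = 153/22 ≈ 6.9545)
o*(j(9, -3) + 122) = 153*((2 + 9)/(5 - 3) + 122)/22 = 153*(11/2 + 122)/22 = (153/22)*(255/2) = 39015/44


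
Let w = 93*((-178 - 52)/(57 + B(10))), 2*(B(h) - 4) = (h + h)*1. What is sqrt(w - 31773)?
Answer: I*sqrt(161686383)/71 ≈ 179.09*I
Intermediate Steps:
B(h) = 4 + h (B(h) = 4 + ((h + h)*1)/2 = 4 + ((2*h)*1)/2 = 4 + (2*h)/2 = 4 + h)
w = -21390/71 (w = 93*((-178 - 52)/(57 + (4 + 10))) = 93*(-230/(57 + 14)) = 93*(-230/71) = -21390/71 ≈ -301.27)
sqrt(w - 31773) = sqrt(-21390/71 - 31773) = sqrt(-2277273/71) = I*sqrt(161686383)/71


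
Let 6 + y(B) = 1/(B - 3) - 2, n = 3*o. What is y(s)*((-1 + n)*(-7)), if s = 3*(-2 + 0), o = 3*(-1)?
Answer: -5110/9 ≈ -567.78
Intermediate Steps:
o = -3
n = -9 (n = 3*(-3) = -9)
s = -6 (s = 3*(-2) = -6)
y(B) = -8 + 1/(-3 + B) (y(B) = -6 + (1/(B - 3) - 2) = -6 + (1/(-3 + B) - 2) = -6 + (-2 + 1/(-3 + B)) = -8 + 1/(-3 + B))
y(s)*((-1 + n)*(-7)) = ((25 - 8*(-6))/(-3 - 6))*((-1 - 9)*(-7)) = ((25 + 48)/(-9))*(-10*(-7)) = -1/9*73*70 = -73/9*70 = -5110/9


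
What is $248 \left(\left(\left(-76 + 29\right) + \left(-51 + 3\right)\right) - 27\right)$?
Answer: $-30256$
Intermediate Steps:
$248 \left(\left(\left(-76 + 29\right) + \left(-51 + 3\right)\right) - 27\right) = 248 \left(\left(-47 - 48\right) - 27\right) = 248 \left(-95 - 27\right) = 248 \left(-122\right) = -30256$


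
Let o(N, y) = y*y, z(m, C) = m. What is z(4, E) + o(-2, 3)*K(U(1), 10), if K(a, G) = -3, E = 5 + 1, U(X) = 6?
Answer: -23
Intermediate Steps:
E = 6
o(N, y) = y²
z(4, E) + o(-2, 3)*K(U(1), 10) = 4 + 3²*(-3) = 4 + 9*(-3) = 4 - 27 = -23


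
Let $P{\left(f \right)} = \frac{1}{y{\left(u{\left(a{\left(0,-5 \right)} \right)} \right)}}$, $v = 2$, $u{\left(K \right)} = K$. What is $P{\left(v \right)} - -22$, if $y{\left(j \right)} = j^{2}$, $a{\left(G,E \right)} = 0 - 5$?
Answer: $\frac{551}{25} \approx 22.04$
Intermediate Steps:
$a{\left(G,E \right)} = -5$
$P{\left(f \right)} = \frac{1}{25}$ ($P{\left(f \right)} = \frac{1}{\left(-5\right)^{2}} = \frac{1}{25}$)
$P{\left(v \right)} - -22 = \frac{1}{25} - -22 = \frac{1}{25} + 22 = \frac{551}{25}$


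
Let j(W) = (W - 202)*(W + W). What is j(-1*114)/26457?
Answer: 24016/8819 ≈ 2.7232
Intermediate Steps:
j(W) = 2*W*(-202 + W) (j(W) = (-202 + W)*(2*W) = 2*W*(-202 + W))
j(-1*114)/26457 = (2*(-1*114)*(-202 - 1*114))/26457 = (2*(-114)*(-202 - 114))*(1/26457) = (2*(-114)*(-316))*(1/26457) = 72048*(1/26457) = 24016/8819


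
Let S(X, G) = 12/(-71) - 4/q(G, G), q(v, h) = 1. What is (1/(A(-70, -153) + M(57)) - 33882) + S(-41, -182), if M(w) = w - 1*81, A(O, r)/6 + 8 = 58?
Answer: -664033297/19596 ≈ -33886.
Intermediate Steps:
A(O, r) = 300 (A(O, r) = -48 + 6*58 = -48 + 348 = 300)
M(w) = -81 + w (M(w) = w - 81 = -81 + w)
S(X, G) = -296/71 (S(X, G) = 12/(-71) - 4/1 = 12*(-1/71) - 4*1 = -12/71 - 4 = -296/71)
(1/(A(-70, -153) + M(57)) - 33882) + S(-41, -182) = (1/(300 + (-81 + 57)) - 33882) - 296/71 = (1/(300 - 24) - 33882) - 296/71 = (1/276 - 33882) - 296/71 = -9351431/276 - 296/71 = -664033297/19596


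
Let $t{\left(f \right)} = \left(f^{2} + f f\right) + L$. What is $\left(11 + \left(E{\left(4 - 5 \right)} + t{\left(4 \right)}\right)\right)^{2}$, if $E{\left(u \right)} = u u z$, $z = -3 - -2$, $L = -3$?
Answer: $1521$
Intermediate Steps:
$z = -1$ ($z = -3 + 2 = -1$)
$E{\left(u \right)} = - u^{2}$ ($E{\left(u \right)} = u u \left(-1\right) = u^{2} \left(-1\right) = - u^{2}$)
$t{\left(f \right)} = -3 + 2 f^{2}$ ($t{\left(f \right)} = \left(f^{2} + f f\right) - 3 = \left(f^{2} + f^{2}\right) - 3 = 2 f^{2} - 3 = -3 + 2 f^{2}$)
$\left(11 + \left(E{\left(4 - 5 \right)} + t{\left(4 \right)}\right)\right)^{2} = \left(11 - \left(3 - 32 + \left(4 - 5\right)^{2}\right)\right)^{2} = \left(11 + \left(- \left(-1\right)^{2} + \left(-3 + 2 \cdot 16\right)\right)\right)^{2} = \left(11 + \left(\left(-1\right) 1 + \left(-3 + 32\right)\right)\right)^{2} = \left(11 + \left(-1 + 29\right)\right)^{2} = \left(11 + 28\right)^{2} = 39^{2} = 1521$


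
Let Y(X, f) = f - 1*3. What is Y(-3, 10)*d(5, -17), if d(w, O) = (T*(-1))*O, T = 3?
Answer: 357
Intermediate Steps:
d(w, O) = -3*O (d(w, O) = (3*(-1))*O = -3*O)
Y(X, f) = -3 + f (Y(X, f) = f - 3 = -3 + f)
Y(-3, 10)*d(5, -17) = (-3 + 10)*(-3*(-17)) = 7*51 = 357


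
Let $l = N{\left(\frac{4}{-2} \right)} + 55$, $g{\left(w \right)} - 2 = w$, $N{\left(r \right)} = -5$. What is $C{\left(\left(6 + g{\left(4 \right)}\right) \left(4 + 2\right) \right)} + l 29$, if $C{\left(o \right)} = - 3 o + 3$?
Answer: $1237$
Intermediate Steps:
$g{\left(w \right)} = 2 + w$
$C{\left(o \right)} = 3 - 3 o$
$l = 50$ ($l = -5 + 55 = 50$)
$C{\left(\left(6 + g{\left(4 \right)}\right) \left(4 + 2\right) \right)} + l 29 = \left(3 - 3 \left(6 + \left(2 + 4\right)\right) \left(4 + 2\right)\right) + 50 \cdot 29 = \left(3 - 3 \left(6 + 6\right) 6\right) + 1450 = \left(3 - 3 \cdot 12 \cdot 6\right) + 1450 = \left(3 - 216\right) + 1450 = -213 + 1450 = 1237$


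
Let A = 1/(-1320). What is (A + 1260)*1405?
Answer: 467358919/264 ≈ 1.7703e+6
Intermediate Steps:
A = -1/1320 ≈ -0.00075758
(A + 1260)*1405 = (-1/1320 + 1260)*1405 = (1663199/1320)*1405 = 467358919/264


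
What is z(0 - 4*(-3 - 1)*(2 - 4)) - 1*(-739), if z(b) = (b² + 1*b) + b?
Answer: 1699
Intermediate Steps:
z(b) = b² + 2*b (z(b) = (b² + b) + b = (b + b²) + b = b² + 2*b)
z(0 - 4*(-3 - 1)*(2 - 4)) - 1*(-739) = (0 - 4*(-3 - 1)*(2 - 4))*(2 + (0 - 4*(-3 - 1)*(2 - 4))) - 1*(-739) = (0 - (-16)*(-2))*(2 + (0 - (-16)*(-2))) + 739 = (0 - 4*8)*(2 + (0 - 4*8)) + 739 = (0 - 32)*(2 + (0 - 32)) + 739 = -32*(2 - 32) + 739 = -32*(-30) + 739 = 960 + 739 = 1699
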